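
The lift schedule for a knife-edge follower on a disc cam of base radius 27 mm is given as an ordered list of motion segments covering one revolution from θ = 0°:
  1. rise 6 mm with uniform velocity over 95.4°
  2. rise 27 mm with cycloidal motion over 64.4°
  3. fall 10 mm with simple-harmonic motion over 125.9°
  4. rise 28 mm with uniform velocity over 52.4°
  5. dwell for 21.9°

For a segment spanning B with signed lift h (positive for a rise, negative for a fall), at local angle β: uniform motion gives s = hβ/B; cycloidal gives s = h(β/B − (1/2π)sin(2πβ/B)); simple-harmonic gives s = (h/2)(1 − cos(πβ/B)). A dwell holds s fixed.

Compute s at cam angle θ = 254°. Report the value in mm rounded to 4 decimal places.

seg 1 [0°–95.4°] uniform, h=6: full span → s += 6 → s = 6.0000
seg 2 [95.4°–159.8°] cycloidal, h=27: full span → s += 27 → s = 33.0000
seg 3 [159.8°–285.7°] simple-harmonic, h=-10: θ=254° here. β=94.2, B=125.9. -10/2·(1 − cos(π·0.7482)) = -8.5156 → s = 24.4844

24.4844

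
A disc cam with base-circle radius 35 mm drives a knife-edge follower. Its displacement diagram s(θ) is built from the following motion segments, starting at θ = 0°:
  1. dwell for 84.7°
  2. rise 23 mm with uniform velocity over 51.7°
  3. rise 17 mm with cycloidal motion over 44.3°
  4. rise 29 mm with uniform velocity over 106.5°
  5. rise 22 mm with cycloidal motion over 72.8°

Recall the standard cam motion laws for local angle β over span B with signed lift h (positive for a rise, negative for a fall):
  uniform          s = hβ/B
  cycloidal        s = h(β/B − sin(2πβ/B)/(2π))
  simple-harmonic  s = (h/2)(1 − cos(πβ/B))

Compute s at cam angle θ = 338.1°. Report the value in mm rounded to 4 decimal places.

seg 1 [0°–84.7°] dwell: s stays 0.0000
seg 2 [84.7°–136.4°] uniform, h=23: full span → s += 23 → s = 23.0000
seg 3 [136.4°–180.7°] cycloidal, h=17: full span → s += 17 → s = 40.0000
seg 4 [180.7°–287.2°] uniform, h=29: full span → s += 29 → s = 69.0000
seg 5 [287.2°–360°] cycloidal, h=22: θ=338.1° here. β=50.9, B=72.8. 22·(0.6992 − sin(2π·0.6992)/(2π)) = 18.7063 → s = 87.7063

87.7063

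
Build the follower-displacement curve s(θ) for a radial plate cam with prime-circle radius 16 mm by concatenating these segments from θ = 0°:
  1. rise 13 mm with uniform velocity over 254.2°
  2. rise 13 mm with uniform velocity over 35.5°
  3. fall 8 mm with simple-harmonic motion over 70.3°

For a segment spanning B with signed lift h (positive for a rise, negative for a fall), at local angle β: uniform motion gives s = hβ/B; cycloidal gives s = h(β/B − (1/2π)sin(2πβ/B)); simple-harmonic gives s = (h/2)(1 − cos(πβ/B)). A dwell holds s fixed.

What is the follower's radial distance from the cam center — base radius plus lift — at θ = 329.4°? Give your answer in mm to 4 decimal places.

seg 1 [0°–254.2°] uniform, h=13: full span → s += 13 → s = 13.0000
seg 2 [254.2°–289.7°] uniform, h=13: full span → s += 13 → s = 26.0000
seg 3 [289.7°–360°] simple-harmonic, h=-8: θ=329.4° here. β=39.7, B=70.3. -8/2·(1 − cos(π·0.5647)) = -4.8077 → s = 21.1923
radial distance = base radius + s = 16 + 21.1923 = 37.1923

37.1923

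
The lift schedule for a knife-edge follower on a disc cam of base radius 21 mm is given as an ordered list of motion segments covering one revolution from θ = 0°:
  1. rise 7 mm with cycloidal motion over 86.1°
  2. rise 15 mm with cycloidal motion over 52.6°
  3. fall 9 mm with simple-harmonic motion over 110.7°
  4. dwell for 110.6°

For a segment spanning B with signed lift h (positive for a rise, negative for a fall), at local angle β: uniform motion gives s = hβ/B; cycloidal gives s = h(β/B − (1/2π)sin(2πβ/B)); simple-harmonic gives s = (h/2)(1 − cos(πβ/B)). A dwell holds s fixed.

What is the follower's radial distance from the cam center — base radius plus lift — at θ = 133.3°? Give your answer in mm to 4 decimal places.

seg 1 [0°–86.1°] cycloidal, h=7: full span → s += 7 → s = 7.0000
seg 2 [86.1°–138.7°] cycloidal, h=15: θ=133.3° here. β=47.2, B=52.6. 15·(0.8973 − sin(2π·0.8973)/(2π)) = 14.8954 → s = 21.8954
radial distance = base radius + s = 21 + 21.8954 = 42.8954

42.8954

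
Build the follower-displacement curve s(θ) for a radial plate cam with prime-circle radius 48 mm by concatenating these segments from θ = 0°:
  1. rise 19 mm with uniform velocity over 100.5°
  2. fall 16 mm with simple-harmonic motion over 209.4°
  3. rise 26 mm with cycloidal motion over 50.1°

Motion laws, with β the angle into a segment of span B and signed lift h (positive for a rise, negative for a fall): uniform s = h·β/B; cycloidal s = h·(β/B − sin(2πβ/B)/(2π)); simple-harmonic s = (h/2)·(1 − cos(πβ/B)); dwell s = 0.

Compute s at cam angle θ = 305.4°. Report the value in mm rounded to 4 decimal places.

seg 1 [0°–100.5°] uniform, h=19: full span → s += 19 → s = 19.0000
seg 2 [100.5°–309.9°] simple-harmonic, h=-16: θ=305.4° here. β=204.9, B=209.4. -16/2·(1 − cos(π·0.9785)) = -15.9818 → s = 3.0182

3.0182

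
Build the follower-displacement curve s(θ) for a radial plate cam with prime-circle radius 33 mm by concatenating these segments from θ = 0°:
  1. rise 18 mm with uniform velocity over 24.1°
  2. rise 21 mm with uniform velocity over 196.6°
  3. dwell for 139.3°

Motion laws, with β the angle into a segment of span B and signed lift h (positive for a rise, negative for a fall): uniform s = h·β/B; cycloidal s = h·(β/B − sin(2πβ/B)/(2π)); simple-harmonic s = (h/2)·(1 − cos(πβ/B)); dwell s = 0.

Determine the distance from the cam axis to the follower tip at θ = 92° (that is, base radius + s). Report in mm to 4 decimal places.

seg 1 [0°–24.1°] uniform, h=18: full span → s += 18 → s = 18.0000
seg 2 [24.1°–220.7°] uniform, h=21: θ=92° here. β=67.9, B=196.6. 21·67.9/196.6 = 7.2528 → s = 25.2528
radial distance = base radius + s = 33 + 25.2528 = 58.2528

58.2528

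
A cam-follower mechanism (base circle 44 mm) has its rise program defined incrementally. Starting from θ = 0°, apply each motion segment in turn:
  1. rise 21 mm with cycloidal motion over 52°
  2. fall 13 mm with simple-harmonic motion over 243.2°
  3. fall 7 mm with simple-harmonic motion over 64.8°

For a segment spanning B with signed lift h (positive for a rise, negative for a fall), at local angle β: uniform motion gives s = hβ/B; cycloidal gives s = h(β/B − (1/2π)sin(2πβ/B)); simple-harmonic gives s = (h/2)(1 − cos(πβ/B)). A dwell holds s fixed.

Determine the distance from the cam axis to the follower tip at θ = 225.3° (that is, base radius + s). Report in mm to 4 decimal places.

seg 1 [0°–52°] cycloidal, h=21: full span → s += 21 → s = 21.0000
seg 2 [52°–295.2°] simple-harmonic, h=-13: θ=225.3° here. β=173.3, B=243.2. -13/2·(1 − cos(π·0.7126)) = -10.5254 → s = 10.4746
radial distance = base radius + s = 44 + 10.4746 = 54.4746

54.4746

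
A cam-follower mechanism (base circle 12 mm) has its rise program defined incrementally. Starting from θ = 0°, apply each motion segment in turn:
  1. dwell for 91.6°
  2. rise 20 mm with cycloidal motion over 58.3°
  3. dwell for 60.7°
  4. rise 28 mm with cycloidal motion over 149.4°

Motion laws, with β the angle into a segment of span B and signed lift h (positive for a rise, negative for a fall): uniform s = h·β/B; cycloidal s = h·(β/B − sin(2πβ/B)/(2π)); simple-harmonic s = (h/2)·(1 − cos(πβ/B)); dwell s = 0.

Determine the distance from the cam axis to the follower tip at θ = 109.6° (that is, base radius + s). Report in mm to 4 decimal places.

seg 1 [0°–91.6°] dwell: s stays 0.0000
seg 2 [91.6°–149.9°] cycloidal, h=20: θ=109.6° here. β=18, B=58.3. 20·(0.3087 − sin(2π·0.3087)/(2π)) = 3.2063 → s = 3.2063
radial distance = base radius + s = 12 + 3.2063 = 15.2063

15.2063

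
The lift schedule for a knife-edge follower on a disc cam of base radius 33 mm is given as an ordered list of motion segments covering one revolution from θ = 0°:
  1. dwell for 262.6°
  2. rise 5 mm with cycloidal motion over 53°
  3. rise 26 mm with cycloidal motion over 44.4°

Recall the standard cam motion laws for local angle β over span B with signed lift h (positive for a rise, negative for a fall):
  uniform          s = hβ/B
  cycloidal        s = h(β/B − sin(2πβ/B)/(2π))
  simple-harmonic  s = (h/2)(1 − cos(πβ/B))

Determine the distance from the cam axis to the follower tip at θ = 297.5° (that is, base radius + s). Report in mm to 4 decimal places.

seg 1 [0°–262.6°] dwell: s stays 0.0000
seg 2 [262.6°–315.6°] cycloidal, h=5: θ=297.5° here. β=34.9, B=53. 5·(0.6585 − sin(2π·0.6585)/(2π)) = 3.9603 → s = 3.9603
radial distance = base radius + s = 33 + 3.9603 = 36.9603

36.9603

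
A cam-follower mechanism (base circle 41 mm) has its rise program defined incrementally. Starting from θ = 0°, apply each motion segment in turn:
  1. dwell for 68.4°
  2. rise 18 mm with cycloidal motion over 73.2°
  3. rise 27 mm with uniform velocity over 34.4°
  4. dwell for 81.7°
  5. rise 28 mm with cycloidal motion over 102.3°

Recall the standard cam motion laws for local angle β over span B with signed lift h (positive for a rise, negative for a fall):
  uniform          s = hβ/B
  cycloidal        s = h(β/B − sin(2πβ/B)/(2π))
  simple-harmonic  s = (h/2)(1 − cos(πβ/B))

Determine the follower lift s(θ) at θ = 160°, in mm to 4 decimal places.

seg 1 [0°–68.4°] dwell: s stays 0.0000
seg 2 [68.4°–141.6°] cycloidal, h=18: full span → s += 18 → s = 18.0000
seg 3 [141.6°–176°] uniform, h=27: θ=160° here. β=18.4, B=34.4. 27·18.4/34.4 = 14.4419 → s = 32.4419

32.4419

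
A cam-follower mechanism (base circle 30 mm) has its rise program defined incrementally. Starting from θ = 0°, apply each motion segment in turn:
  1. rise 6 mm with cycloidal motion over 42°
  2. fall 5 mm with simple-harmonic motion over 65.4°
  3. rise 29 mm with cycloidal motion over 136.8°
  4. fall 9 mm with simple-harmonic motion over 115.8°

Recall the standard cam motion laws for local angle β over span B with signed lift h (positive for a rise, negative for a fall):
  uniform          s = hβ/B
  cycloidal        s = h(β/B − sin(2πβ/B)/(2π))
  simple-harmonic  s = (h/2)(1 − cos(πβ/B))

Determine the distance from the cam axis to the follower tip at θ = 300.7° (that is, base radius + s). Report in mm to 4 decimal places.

seg 1 [0°–42°] cycloidal, h=6: full span → s += 6 → s = 6.0000
seg 2 [42°–107.4°] simple-harmonic, h=-5: full span → s += -5 → s = 1.0000
seg 3 [107.4°–244.2°] cycloidal, h=29: full span → s += 29 → s = 30.0000
seg 4 [244.2°–360°] simple-harmonic, h=-9: θ=300.7° here. β=56.5, B=115.8. -9/2·(1 − cos(π·0.4879)) = -4.3291 → s = 25.6709
radial distance = base radius + s = 30 + 25.6709 = 55.6709

55.6709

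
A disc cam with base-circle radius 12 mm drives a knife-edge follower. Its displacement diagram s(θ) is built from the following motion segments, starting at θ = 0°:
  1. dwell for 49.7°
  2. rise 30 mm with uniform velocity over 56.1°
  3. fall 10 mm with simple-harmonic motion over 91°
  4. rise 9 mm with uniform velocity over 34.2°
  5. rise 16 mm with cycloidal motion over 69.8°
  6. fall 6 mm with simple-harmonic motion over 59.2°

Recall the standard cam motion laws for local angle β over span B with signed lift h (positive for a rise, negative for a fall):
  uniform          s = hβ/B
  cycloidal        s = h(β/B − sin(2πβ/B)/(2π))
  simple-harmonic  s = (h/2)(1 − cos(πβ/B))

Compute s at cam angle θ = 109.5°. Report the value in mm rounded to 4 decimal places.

seg 1 [0°–49.7°] dwell: s stays 0.0000
seg 2 [49.7°–105.8°] uniform, h=30: full span → s += 30 → s = 30.0000
seg 3 [105.8°–196.8°] simple-harmonic, h=-10: θ=109.5° here. β=3.7, B=91. -10/2·(1 − cos(π·0.0407)) = -0.0407 → s = 29.9593

29.9593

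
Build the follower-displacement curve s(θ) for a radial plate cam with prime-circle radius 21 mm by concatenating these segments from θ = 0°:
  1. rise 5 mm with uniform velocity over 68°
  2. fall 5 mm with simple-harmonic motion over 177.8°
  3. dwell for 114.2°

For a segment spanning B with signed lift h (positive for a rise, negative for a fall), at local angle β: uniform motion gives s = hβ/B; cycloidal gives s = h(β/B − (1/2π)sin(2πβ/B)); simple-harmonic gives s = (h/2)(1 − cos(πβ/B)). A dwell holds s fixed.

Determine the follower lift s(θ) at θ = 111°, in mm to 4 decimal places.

seg 1 [0°–68°] uniform, h=5: full span → s += 5 → s = 5.0000
seg 2 [68°–245.8°] simple-harmonic, h=-5: θ=111° here. β=43, B=177.8. -5/2·(1 − cos(π·0.2418)) = -0.6875 → s = 4.3125

4.3125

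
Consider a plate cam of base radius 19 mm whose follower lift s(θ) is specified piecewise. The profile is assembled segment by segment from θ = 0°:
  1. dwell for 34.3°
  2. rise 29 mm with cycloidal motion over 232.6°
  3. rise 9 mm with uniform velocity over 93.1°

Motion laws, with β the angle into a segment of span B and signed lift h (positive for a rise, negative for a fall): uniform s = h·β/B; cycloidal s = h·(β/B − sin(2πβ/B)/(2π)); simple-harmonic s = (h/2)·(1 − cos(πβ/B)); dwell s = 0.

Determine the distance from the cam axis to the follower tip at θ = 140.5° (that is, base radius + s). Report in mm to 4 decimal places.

seg 1 [0°–34.3°] dwell: s stays 0.0000
seg 2 [34.3°–266.9°] cycloidal, h=29: θ=140.5° here. β=106.2, B=232.6. 29·(0.4566 − sin(2π·0.4566)/(2π)) = 11.9971 → s = 11.9971
radial distance = base radius + s = 19 + 11.9971 = 30.9971

30.9971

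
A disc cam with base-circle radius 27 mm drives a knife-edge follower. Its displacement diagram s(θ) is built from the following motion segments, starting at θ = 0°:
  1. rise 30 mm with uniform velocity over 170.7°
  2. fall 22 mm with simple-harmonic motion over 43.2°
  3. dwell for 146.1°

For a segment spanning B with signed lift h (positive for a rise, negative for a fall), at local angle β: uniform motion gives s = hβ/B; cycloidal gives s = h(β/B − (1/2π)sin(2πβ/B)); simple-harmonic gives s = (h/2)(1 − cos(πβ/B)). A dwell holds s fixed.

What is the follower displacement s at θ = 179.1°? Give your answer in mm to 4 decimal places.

seg 1 [0°–170.7°] uniform, h=30: full span → s += 30 → s = 30.0000
seg 2 [170.7°–213.9°] simple-harmonic, h=-22: θ=179.1° here. β=8.4, B=43.2. -22/2·(1 − cos(π·0.1944)) = -1.9893 → s = 28.0107

28.0107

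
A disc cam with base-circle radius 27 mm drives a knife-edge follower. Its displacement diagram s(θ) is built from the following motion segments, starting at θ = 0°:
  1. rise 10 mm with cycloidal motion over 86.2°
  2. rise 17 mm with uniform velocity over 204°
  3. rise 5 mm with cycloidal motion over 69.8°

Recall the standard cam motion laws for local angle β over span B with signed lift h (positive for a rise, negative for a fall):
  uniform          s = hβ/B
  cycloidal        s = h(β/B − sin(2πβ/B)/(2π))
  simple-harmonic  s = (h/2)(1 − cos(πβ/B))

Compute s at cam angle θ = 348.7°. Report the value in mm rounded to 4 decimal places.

seg 1 [0°–86.2°] cycloidal, h=10: full span → s += 10 → s = 10.0000
seg 2 [86.2°–290.2°] uniform, h=17: full span → s += 17 → s = 27.0000
seg 3 [290.2°–360°] cycloidal, h=5: θ=348.7° here. β=58.5, B=69.8. 5·(0.8381 − sin(2π·0.8381)/(2π)) = 4.8675 → s = 31.8675

31.8675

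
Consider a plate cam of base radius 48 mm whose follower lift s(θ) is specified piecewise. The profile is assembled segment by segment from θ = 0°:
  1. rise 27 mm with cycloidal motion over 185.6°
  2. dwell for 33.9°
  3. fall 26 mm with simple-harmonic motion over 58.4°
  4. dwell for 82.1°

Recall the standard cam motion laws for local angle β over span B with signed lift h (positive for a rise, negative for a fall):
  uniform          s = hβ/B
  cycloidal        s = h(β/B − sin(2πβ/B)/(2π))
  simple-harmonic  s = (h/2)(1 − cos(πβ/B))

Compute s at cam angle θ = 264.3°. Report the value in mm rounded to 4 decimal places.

seg 1 [0°–185.6°] cycloidal, h=27: full span → s += 27 → s = 27.0000
seg 2 [185.6°–219.5°] dwell: s stays 27.0000
seg 3 [219.5°–277.9°] simple-harmonic, h=-26: θ=264.3° here. β=44.8, B=58.4. -26/2·(1 − cos(π·0.7671)) = -22.6734 → s = 4.3266

4.3266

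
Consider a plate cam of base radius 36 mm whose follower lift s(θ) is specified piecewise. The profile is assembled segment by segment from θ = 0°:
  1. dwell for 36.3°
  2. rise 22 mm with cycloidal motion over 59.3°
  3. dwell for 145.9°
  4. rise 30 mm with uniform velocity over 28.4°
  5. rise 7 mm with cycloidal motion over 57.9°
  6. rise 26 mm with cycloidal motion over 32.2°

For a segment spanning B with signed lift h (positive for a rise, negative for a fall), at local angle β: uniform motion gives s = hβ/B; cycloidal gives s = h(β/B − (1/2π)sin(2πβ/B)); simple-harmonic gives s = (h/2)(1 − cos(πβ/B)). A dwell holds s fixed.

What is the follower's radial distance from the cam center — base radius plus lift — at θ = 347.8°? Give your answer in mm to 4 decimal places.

seg 1 [0°–36.3°] dwell: s stays 0.0000
seg 2 [36.3°–95.6°] cycloidal, h=22: full span → s += 22 → s = 22.0000
seg 3 [95.6°–241.5°] dwell: s stays 22.0000
seg 4 [241.5°–269.9°] uniform, h=30: full span → s += 30 → s = 52.0000
seg 5 [269.9°–327.8°] cycloidal, h=7: full span → s += 7 → s = 59.0000
seg 6 [327.8°–360°] cycloidal, h=26: θ=347.8° here. β=20, B=32.2. 26·(0.6211 − sin(2π·0.6211)/(2π)) = 19.0029 → s = 78.0029
radial distance = base radius + s = 36 + 78.0029 = 114.0029

114.0029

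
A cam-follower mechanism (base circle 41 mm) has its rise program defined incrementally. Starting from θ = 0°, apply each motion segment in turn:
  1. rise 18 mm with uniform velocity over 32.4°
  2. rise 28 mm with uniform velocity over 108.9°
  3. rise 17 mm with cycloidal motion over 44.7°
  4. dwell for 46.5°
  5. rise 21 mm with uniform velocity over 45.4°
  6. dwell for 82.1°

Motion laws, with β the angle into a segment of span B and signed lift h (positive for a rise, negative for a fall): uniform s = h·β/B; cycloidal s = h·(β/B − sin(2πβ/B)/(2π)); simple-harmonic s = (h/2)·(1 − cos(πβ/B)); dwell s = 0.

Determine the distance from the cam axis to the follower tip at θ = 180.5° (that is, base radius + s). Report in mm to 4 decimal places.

seg 1 [0°–32.4°] uniform, h=18: full span → s += 18 → s = 18.0000
seg 2 [32.4°–141.3°] uniform, h=28: full span → s += 28 → s = 46.0000
seg 3 [141.3°–186°] cycloidal, h=17: θ=180.5° here. β=39.2, B=44.7. 17·(0.8770 − sin(2π·0.8770)/(2π)) = 16.7978 → s = 62.7978
radial distance = base radius + s = 41 + 62.7978 = 103.7978

103.7978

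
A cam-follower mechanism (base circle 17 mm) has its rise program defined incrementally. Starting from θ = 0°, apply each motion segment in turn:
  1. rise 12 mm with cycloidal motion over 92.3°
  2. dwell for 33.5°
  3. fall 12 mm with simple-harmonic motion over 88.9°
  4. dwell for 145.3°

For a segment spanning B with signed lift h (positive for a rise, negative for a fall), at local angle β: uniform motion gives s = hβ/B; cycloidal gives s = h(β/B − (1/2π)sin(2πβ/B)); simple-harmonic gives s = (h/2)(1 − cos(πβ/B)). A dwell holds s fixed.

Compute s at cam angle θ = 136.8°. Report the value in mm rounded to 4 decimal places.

seg 1 [0°–92.3°] cycloidal, h=12: full span → s += 12 → s = 12.0000
seg 2 [92.3°–125.8°] dwell: s stays 12.0000
seg 3 [125.8°–214.7°] simple-harmonic, h=-12: θ=136.8° here. β=11, B=88.9. -12/2·(1 − cos(π·0.1237)) = -0.4476 → s = 11.5524

11.5524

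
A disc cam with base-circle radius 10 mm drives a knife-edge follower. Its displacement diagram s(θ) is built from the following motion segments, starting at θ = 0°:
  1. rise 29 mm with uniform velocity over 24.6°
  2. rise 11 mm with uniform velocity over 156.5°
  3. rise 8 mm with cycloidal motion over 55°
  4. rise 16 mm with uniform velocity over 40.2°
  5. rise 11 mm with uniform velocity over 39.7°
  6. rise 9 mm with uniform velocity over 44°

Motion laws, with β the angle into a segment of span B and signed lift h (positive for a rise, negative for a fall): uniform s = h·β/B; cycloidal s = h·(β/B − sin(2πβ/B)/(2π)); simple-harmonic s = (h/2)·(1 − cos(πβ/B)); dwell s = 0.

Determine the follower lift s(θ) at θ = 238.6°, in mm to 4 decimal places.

seg 1 [0°–24.6°] uniform, h=29: full span → s += 29 → s = 29.0000
seg 2 [24.6°–181.1°] uniform, h=11: full span → s += 11 → s = 40.0000
seg 3 [181.1°–236.1°] cycloidal, h=8: full span → s += 8 → s = 48.0000
seg 4 [236.1°–276.3°] uniform, h=16: θ=238.6° here. β=2.5, B=40.2. 16·2.5/40.2 = 0.9950 → s = 48.9950

48.9950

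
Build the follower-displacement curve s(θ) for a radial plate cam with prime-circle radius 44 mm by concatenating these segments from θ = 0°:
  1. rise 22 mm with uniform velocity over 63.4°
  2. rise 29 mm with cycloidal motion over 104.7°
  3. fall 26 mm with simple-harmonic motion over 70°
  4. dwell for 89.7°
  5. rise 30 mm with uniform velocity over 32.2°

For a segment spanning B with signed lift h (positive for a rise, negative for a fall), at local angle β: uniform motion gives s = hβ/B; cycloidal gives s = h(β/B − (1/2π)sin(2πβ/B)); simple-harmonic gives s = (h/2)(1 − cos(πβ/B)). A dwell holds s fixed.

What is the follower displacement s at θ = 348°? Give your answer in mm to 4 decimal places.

seg 1 [0°–63.4°] uniform, h=22: full span → s += 22 → s = 22.0000
seg 2 [63.4°–168.1°] cycloidal, h=29: full span → s += 29 → s = 51.0000
seg 3 [168.1°–238.1°] simple-harmonic, h=-26: full span → s += -26 → s = 25.0000
seg 4 [238.1°–327.8°] dwell: s stays 25.0000
seg 5 [327.8°–360°] uniform, h=30: θ=348° here. β=20.2, B=32.2. 30·20.2/32.2 = 18.8199 → s = 43.8199

43.8199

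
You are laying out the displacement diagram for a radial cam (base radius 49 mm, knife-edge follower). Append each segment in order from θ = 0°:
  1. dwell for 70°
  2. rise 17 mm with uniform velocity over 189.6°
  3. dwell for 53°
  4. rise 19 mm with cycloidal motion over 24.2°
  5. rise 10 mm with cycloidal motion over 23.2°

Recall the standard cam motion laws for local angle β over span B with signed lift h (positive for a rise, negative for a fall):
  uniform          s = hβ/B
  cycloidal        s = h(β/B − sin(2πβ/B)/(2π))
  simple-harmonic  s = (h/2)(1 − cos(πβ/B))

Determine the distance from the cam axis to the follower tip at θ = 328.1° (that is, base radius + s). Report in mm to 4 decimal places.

seg 1 [0°–70°] dwell: s stays 0.0000
seg 2 [70°–259.6°] uniform, h=17: full span → s += 17 → s = 17.0000
seg 3 [259.6°–312.6°] dwell: s stays 17.0000
seg 4 [312.6°–336.8°] cycloidal, h=19: θ=328.1° here. β=15.5, B=24.2. 19·(0.6405 − sin(2π·0.6405)/(2π)) = 14.5054 → s = 31.5054
radial distance = base radius + s = 49 + 31.5054 = 80.5054

80.5054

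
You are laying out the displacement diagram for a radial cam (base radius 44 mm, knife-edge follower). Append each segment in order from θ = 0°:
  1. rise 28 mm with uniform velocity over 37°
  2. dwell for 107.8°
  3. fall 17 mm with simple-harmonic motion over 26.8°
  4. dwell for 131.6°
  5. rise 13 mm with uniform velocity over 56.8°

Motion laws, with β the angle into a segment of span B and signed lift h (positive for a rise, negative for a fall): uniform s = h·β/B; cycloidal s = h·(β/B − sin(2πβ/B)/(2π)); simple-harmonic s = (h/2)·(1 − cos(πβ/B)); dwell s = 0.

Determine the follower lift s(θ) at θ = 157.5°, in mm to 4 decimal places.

seg 1 [0°–37°] uniform, h=28: full span → s += 28 → s = 28.0000
seg 2 [37°–144.8°] dwell: s stays 28.0000
seg 3 [144.8°–171.6°] simple-harmonic, h=-17: θ=157.5° here. β=12.7, B=26.8. -17/2·(1 − cos(π·0.4739)) = -7.8033 → s = 20.1967

20.1967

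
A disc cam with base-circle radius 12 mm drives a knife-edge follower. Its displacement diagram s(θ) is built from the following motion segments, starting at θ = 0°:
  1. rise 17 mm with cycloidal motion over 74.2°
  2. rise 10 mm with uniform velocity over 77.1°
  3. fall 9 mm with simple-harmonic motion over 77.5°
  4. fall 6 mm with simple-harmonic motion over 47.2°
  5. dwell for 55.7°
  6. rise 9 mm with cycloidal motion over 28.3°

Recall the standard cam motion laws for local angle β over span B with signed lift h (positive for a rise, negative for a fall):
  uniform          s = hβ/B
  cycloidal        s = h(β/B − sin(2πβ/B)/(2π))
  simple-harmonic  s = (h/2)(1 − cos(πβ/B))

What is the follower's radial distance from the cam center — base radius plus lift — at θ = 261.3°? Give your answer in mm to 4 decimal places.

seg 1 [0°–74.2°] cycloidal, h=17: full span → s += 17 → s = 17.0000
seg 2 [74.2°–151.3°] uniform, h=10: full span → s += 10 → s = 27.0000
seg 3 [151.3°–228.8°] simple-harmonic, h=-9: full span → s += -9 → s = 18.0000
seg 4 [228.8°–276°] simple-harmonic, h=-6: θ=261.3° here. β=32.5, B=47.2. -6/2·(1 − cos(π·0.6886)) = -4.6750 → s = 13.3250
radial distance = base radius + s = 12 + 13.3250 = 25.3250

25.3250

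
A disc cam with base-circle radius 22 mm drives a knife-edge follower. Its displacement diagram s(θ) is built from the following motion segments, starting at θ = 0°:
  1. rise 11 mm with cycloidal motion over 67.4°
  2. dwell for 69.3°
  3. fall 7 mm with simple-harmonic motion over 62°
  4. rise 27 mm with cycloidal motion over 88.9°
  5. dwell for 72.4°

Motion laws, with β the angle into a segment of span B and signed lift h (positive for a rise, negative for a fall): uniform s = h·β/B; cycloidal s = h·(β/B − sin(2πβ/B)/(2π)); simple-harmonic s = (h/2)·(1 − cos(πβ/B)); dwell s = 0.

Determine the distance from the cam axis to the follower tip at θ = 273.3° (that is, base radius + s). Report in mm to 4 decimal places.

seg 1 [0°–67.4°] cycloidal, h=11: full span → s += 11 → s = 11.0000
seg 2 [67.4°–136.7°] dwell: s stays 11.0000
seg 3 [136.7°–198.7°] simple-harmonic, h=-7: full span → s += -7 → s = 4.0000
seg 4 [198.7°–287.6°] cycloidal, h=27: θ=273.3° here. β=74.6, B=88.9. 27·(0.8391 − sin(2π·0.8391)/(2π)) = 26.2975 → s = 30.2975
radial distance = base radius + s = 22 + 30.2975 = 52.2975

52.2975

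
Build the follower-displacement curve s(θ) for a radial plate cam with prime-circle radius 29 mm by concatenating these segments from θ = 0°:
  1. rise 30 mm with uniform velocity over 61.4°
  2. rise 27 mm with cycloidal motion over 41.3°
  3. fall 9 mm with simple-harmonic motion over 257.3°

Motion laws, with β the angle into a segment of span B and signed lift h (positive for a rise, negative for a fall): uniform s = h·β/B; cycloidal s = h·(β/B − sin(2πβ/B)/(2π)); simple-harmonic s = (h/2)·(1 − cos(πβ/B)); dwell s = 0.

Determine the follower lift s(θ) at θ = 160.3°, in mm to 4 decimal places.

seg 1 [0°–61.4°] uniform, h=30: full span → s += 30 → s = 30.0000
seg 2 [61.4°–102.7°] cycloidal, h=27: full span → s += 27 → s = 57.0000
seg 3 [102.7°–360°] simple-harmonic, h=-9: θ=160.3° here. β=57.6, B=257.3. -9/2·(1 − cos(π·0.2239)) = -1.0678 → s = 55.9322

55.9322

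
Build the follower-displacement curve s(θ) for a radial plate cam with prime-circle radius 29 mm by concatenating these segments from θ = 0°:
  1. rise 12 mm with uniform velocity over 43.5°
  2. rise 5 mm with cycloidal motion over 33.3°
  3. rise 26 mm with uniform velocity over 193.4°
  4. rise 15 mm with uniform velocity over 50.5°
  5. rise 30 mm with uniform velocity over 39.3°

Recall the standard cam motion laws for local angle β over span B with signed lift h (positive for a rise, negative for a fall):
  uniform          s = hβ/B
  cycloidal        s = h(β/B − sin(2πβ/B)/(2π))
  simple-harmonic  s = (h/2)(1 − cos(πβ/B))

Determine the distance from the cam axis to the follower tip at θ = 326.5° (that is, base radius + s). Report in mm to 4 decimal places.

seg 1 [0°–43.5°] uniform, h=12: full span → s += 12 → s = 12.0000
seg 2 [43.5°–76.8°] cycloidal, h=5: full span → s += 5 → s = 17.0000
seg 3 [76.8°–270.2°] uniform, h=26: full span → s += 26 → s = 43.0000
seg 4 [270.2°–320.7°] uniform, h=15: full span → s += 15 → s = 58.0000
seg 5 [320.7°–360°] uniform, h=30: θ=326.5° here. β=5.8, B=39.3. 30·5.8/39.3 = 4.4275 → s = 62.4275
radial distance = base radius + s = 29 + 62.4275 = 91.4275

91.4275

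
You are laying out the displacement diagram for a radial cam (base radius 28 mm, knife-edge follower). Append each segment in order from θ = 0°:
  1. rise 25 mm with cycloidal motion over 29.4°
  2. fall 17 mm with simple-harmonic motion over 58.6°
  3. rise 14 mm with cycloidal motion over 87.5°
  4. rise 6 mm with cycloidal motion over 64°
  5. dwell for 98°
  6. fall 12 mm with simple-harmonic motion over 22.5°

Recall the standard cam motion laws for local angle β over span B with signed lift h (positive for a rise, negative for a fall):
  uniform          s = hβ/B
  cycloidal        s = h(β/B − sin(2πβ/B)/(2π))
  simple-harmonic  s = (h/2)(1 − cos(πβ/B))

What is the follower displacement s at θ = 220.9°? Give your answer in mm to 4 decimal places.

seg 1 [0°–29.4°] cycloidal, h=25: full span → s += 25 → s = 25.0000
seg 2 [29.4°–88°] simple-harmonic, h=-17: full span → s += -17 → s = 8.0000
seg 3 [88°–175.5°] cycloidal, h=14: full span → s += 14 → s = 22.0000
seg 4 [175.5°–239.5°] cycloidal, h=6: θ=220.9° here. β=45.4, B=64. 6·(0.7094 − sin(2π·0.7094)/(2π)) = 5.1802 → s = 27.1802

27.1802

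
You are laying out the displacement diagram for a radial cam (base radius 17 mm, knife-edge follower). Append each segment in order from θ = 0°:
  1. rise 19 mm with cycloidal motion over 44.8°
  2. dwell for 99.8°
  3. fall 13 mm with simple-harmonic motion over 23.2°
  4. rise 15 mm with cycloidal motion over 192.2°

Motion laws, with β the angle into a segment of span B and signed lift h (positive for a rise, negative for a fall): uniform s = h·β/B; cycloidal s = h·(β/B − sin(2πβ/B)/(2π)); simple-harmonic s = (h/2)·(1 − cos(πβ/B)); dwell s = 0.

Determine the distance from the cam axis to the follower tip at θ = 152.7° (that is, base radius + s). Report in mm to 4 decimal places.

seg 1 [0°–44.8°] cycloidal, h=19: full span → s += 19 → s = 19.0000
seg 2 [44.8°–144.6°] dwell: s stays 19.0000
seg 3 [144.6°–167.8°] simple-harmonic, h=-13: θ=152.7° here. β=8.1, B=23.2. -13/2·(1 − cos(π·0.3491)) = -3.5334 → s = 15.4666
radial distance = base radius + s = 17 + 15.4666 = 32.4666

32.4666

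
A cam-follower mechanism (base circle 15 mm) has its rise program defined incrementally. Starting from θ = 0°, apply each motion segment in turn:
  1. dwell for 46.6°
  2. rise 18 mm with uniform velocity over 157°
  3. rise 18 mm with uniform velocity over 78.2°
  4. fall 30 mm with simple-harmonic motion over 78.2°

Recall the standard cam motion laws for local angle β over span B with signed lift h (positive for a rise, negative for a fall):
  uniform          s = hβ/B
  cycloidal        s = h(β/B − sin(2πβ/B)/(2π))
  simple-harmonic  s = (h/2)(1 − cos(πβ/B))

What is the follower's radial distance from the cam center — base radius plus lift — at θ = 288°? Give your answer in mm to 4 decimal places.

seg 1 [0°–46.6°] dwell: s stays 0.0000
seg 2 [46.6°–203.6°] uniform, h=18: full span → s += 18 → s = 18.0000
seg 3 [203.6°–281.8°] uniform, h=18: full span → s += 18 → s = 36.0000
seg 4 [281.8°–360°] simple-harmonic, h=-30: θ=288° here. β=6.2, B=78.2. -30/2·(1 − cos(π·0.0793)) = -0.4629 → s = 35.5371
radial distance = base radius + s = 15 + 35.5371 = 50.5371

50.5371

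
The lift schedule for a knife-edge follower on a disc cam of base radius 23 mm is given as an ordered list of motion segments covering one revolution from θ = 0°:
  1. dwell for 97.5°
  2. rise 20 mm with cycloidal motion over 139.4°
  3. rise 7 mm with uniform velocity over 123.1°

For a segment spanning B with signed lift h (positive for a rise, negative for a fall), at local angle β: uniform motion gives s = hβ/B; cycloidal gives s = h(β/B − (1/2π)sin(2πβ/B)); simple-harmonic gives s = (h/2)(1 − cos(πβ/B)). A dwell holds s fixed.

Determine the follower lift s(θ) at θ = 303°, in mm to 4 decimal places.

seg 1 [0°–97.5°] dwell: s stays 0.0000
seg 2 [97.5°–236.9°] cycloidal, h=20: full span → s += 20 → s = 20.0000
seg 3 [236.9°–360°] uniform, h=7: θ=303° here. β=66.1, B=123.1. 7·66.1/123.1 = 3.7587 → s = 23.7587

23.7587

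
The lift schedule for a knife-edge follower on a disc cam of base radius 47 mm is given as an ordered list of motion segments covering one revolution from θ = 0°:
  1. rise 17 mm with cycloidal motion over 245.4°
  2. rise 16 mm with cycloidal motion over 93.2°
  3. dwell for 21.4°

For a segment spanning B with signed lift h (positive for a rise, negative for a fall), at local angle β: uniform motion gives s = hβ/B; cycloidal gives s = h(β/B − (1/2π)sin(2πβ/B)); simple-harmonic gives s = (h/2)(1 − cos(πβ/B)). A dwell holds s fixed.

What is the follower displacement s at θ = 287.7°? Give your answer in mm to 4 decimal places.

seg 1 [0°–245.4°] cycloidal, h=17: full span → s += 17 → s = 17.0000
seg 2 [245.4°–338.6°] cycloidal, h=16: θ=287.7° here. β=42.3, B=93.2. 16·(0.4539 − sin(2π·0.4539)/(2π)) = 6.5339 → s = 23.5339

23.5339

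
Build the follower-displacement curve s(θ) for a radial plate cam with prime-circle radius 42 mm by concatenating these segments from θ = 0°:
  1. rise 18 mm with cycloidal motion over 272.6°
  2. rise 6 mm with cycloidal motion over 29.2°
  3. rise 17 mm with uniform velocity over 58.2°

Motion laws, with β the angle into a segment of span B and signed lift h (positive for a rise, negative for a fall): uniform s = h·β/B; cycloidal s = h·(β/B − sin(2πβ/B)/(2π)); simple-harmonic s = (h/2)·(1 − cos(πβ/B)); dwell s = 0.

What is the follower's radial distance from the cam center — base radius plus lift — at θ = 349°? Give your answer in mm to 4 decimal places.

seg 1 [0°–272.6°] cycloidal, h=18: full span → s += 18 → s = 18.0000
seg 2 [272.6°–301.8°] cycloidal, h=6: full span → s += 6 → s = 24.0000
seg 3 [301.8°–360°] uniform, h=17: θ=349° here. β=47.2, B=58.2. 17·47.2/58.2 = 13.7869 → s = 37.7869
radial distance = base radius + s = 42 + 37.7869 = 79.7869

79.7869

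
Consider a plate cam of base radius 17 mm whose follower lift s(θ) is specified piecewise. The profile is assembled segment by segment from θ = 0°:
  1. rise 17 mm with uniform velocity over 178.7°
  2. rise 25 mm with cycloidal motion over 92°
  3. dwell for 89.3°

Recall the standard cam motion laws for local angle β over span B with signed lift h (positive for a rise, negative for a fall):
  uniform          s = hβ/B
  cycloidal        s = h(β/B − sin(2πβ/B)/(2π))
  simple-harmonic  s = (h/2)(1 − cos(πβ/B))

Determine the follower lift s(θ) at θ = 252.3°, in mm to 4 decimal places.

seg 1 [0°–178.7°] uniform, h=17: full span → s += 17 → s = 17.0000
seg 2 [178.7°–270.7°] cycloidal, h=25: θ=252.3° here. β=73.6, B=92. 25·(0.8000 − sin(2π·0.8000)/(2π)) = 23.7841 → s = 40.7841

40.7841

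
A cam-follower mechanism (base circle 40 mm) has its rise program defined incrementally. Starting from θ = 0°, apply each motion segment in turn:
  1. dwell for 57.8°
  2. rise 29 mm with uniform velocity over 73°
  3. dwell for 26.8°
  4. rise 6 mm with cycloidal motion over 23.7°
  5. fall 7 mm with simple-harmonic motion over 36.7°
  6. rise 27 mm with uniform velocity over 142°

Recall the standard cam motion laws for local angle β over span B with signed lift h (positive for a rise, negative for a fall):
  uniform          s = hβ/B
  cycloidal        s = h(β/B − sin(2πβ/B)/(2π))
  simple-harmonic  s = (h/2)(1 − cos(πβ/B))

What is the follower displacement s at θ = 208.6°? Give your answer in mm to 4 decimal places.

seg 1 [0°–57.8°] dwell: s stays 0.0000
seg 2 [57.8°–130.8°] uniform, h=29: full span → s += 29 → s = 29.0000
seg 3 [130.8°–157.6°] dwell: s stays 29.0000
seg 4 [157.6°–181.3°] cycloidal, h=6: full span → s += 6 → s = 35.0000
seg 5 [181.3°–218°] simple-harmonic, h=-7: θ=208.6° here. β=27.3, B=36.7. -7/2·(1 − cos(π·0.7439)) = -5.9268 → s = 29.0732

29.0732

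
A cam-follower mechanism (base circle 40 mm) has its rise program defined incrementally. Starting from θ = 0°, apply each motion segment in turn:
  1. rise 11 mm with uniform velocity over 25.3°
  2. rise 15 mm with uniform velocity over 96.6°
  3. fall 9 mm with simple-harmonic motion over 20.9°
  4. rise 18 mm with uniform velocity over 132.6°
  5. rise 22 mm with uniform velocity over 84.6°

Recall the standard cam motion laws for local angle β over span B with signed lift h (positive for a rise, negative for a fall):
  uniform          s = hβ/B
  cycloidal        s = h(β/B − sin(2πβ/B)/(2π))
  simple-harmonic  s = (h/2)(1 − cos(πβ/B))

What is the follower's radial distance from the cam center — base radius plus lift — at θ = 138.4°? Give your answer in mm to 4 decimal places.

seg 1 [0°–25.3°] uniform, h=11: full span → s += 11 → s = 11.0000
seg 2 [25.3°–121.9°] uniform, h=15: full span → s += 15 → s = 26.0000
seg 3 [121.9°–142.8°] simple-harmonic, h=-9: θ=138.4° here. β=16.5, B=20.9. -9/2·(1 − cos(π·0.7895)) = -8.0511 → s = 17.9489
radial distance = base radius + s = 40 + 17.9489 = 57.9489

57.9489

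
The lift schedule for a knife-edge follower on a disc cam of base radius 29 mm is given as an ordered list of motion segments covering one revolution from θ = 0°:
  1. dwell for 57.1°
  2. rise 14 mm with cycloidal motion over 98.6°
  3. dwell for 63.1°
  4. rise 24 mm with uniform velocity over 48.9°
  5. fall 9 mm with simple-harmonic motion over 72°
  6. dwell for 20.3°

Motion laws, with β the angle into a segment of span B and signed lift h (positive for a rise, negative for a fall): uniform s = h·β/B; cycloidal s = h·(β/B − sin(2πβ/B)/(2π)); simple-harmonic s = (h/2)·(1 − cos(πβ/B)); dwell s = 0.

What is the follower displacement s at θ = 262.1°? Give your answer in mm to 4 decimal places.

seg 1 [0°–57.1°] dwell: s stays 0.0000
seg 2 [57.1°–155.7°] cycloidal, h=14: full span → s += 14 → s = 14.0000
seg 3 [155.7°–218.8°] dwell: s stays 14.0000
seg 4 [218.8°–267.7°] uniform, h=24: θ=262.1° here. β=43.3, B=48.9. 24·43.3/48.9 = 21.2515 → s = 35.2515

35.2515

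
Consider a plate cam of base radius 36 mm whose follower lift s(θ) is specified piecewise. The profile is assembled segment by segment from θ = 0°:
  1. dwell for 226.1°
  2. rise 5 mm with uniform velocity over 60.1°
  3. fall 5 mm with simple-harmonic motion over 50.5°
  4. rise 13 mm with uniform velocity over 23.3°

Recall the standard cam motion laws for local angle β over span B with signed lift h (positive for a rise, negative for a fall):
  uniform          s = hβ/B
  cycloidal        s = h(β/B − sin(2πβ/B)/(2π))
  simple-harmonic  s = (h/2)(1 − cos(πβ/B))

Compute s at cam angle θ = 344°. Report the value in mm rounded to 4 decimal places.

seg 1 [0°–226.1°] dwell: s stays 0.0000
seg 2 [226.1°–286.2°] uniform, h=5: full span → s += 5 → s = 5.0000
seg 3 [286.2°–336.7°] simple-harmonic, h=-5: full span → s += -5 → s = 0.0000
seg 4 [336.7°–360°] uniform, h=13: θ=344° here. β=7.3, B=23.3. 13·7.3/23.3 = 4.0730 → s = 4.0730

4.0730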